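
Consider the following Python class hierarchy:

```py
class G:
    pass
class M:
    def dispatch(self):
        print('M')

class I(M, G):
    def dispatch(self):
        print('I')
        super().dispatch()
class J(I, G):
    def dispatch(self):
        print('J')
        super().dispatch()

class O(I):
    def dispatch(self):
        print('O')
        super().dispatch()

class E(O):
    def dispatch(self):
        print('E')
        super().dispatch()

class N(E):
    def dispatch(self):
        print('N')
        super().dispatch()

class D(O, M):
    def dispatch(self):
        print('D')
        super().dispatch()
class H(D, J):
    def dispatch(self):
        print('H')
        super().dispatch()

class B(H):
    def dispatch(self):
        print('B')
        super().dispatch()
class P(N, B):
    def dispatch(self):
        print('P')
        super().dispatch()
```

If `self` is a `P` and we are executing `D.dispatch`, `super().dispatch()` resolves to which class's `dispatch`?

L[P] = P + merge(L[N], L[B], [N B])
  take N:  [N E O I M G object] + [B H D O J I M G object] + [N B]
  take E:  [E O I M G object] + [B H D O J I M G object] + [B]
  take B:  [O I M G object] + [B H D O J I M G object] + [B]
  take H:  [O I M G object] + [H D O J I M G object]
  take D:  [O I M G object] + [D O J I M G object]
  take O:  [O I M G object] + [O J I M G object]
  take J:  [I M G object] + [J I M G object]
  take I:  [I M G object] + [I M G object]
  take M:  [M G object] + [M G object]
  take G:  [G object] + [G object]
  take object:  [object] + [object]
MRO: P N E B H D O J I M G object
super() in D.dispatch on a P instance goes to the class after D in P's MRO: O.

O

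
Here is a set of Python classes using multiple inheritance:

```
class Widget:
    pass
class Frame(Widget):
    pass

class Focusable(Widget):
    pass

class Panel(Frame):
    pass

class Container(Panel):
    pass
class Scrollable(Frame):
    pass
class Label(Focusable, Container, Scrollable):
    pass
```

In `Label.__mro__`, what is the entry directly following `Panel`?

L[Label] = Label + merge(L[Focusable], L[Container], L[Scrollable], [Focusable Container Scrollable])
  take Focusable:  [Focusable Widget object] + [Container Panel Frame Widget object] + [Scrollable Frame Widget object] + [Focusable Container Scrollable]
  take Container:  [Widget object] + [Container Panel Frame Widget object] + [Scrollable Frame Widget object] + [Container Scrollable]
  take Panel:  [Widget object] + [Panel Frame Widget object] + [Scrollable Frame Widget object] + [Scrollable]
  take Scrollable:  [Widget object] + [Frame Widget object] + [Scrollable Frame Widget object] + [Scrollable]
  take Frame:  [Widget object] + [Frame Widget object] + [Frame Widget object]
  take Widget:  [Widget object] + [Widget object] + [Widget object]
  take object:  [object] + [object] + [object]
MRO: Label Focusable Container Panel Scrollable Frame Widget object
Panel is at position 3; next is Scrollable.

Scrollable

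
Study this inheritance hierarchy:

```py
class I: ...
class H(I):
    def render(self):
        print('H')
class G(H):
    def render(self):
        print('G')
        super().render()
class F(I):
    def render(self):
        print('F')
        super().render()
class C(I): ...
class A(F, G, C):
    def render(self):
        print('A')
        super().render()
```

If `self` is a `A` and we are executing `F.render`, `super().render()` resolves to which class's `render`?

G

L[A] = A + merge(L[F], L[G], L[C], [F G C])
  take F:  [F I object] + [G H I object] + [C I object] + [F G C]
  take G:  [I object] + [G H I object] + [C I object] + [G C]
  take H:  [I object] + [H I object] + [C I object] + [C]
  take C:  [I object] + [I object] + [C I object] + [C]
  take I:  [I object] + [I object] + [I object]
  take object:  [object] + [object] + [object]
MRO: A F G H C I object
super() in F.render on a A instance goes to the class after F in A's MRO: G.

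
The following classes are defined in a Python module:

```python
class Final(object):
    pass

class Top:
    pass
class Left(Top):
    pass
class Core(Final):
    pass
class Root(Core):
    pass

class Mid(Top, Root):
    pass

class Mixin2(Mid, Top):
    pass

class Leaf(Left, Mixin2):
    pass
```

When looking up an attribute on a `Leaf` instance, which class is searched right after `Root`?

L[Leaf] = Leaf + merge(L[Left], L[Mixin2], [Left Mixin2])
  take Left:  [Left Top object] + [Mixin2 Mid Top Root Core Final object] + [Left Mixin2]
  take Mixin2:  [Top object] + [Mixin2 Mid Top Root Core Final object] + [Mixin2]
  take Mid:  [Top object] + [Mid Top Root Core Final object]
  take Top:  [Top object] + [Top Root Core Final object]
  take Root:  [object] + [Root Core Final object]
  take Core:  [object] + [Core Final object]
  take Final:  [object] + [Final object]
  take object:  [object] + [object]
MRO: Leaf Left Mixin2 Mid Top Root Core Final object
Root is at position 5; next is Core.

Core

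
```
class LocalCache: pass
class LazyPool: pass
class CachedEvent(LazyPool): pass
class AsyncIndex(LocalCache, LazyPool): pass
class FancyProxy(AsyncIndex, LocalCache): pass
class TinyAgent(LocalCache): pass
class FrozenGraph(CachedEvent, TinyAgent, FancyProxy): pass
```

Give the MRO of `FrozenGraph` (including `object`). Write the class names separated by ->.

L[FrozenGraph] = FrozenGraph + merge(L[CachedEvent], L[TinyAgent], L[FancyProxy], [CachedEvent TinyAgent FancyProxy])
  take CachedEvent:  [CachedEvent LazyPool object] + [TinyAgent LocalCache object] + [FancyProxy AsyncIndex LocalCache LazyPool object] + [CachedEvent TinyAgent FancyProxy]
  take TinyAgent:  [LazyPool object] + [TinyAgent LocalCache object] + [FancyProxy AsyncIndex LocalCache LazyPool object] + [TinyAgent FancyProxy]
  take FancyProxy:  [LazyPool object] + [LocalCache object] + [FancyProxy AsyncIndex LocalCache LazyPool object] + [FancyProxy]
  take AsyncIndex:  [LazyPool object] + [LocalCache object] + [AsyncIndex LocalCache LazyPool object]
  take LocalCache:  [LazyPool object] + [LocalCache object] + [LocalCache LazyPool object]
  take LazyPool:  [LazyPool object] + [object] + [LazyPool object]
  take object:  [object] + [object] + [object]

FrozenGraph -> CachedEvent -> TinyAgent -> FancyProxy -> AsyncIndex -> LocalCache -> LazyPool -> object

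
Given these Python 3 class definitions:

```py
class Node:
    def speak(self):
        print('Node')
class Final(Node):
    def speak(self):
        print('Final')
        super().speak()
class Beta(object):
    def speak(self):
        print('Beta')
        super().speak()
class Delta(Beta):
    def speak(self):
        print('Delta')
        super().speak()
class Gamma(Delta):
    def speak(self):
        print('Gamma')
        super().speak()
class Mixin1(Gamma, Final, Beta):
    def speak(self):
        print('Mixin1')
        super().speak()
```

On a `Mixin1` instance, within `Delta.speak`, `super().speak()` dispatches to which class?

L[Mixin1] = Mixin1 + merge(L[Gamma], L[Final], L[Beta], [Gamma Final Beta])
  take Gamma:  [Gamma Delta Beta object] + [Final Node object] + [Beta object] + [Gamma Final Beta]
  take Delta:  [Delta Beta object] + [Final Node object] + [Beta object] + [Final Beta]
  take Final:  [Beta object] + [Final Node object] + [Beta object] + [Final Beta]
  take Beta:  [Beta object] + [Node object] + [Beta object] + [Beta]
  take Node:  [object] + [Node object] + [object]
  take object:  [object] + [object] + [object]
MRO: Mixin1 Gamma Delta Final Beta Node object
super() in Delta.speak on a Mixin1 instance goes to the class after Delta in Mixin1's MRO: Final.

Final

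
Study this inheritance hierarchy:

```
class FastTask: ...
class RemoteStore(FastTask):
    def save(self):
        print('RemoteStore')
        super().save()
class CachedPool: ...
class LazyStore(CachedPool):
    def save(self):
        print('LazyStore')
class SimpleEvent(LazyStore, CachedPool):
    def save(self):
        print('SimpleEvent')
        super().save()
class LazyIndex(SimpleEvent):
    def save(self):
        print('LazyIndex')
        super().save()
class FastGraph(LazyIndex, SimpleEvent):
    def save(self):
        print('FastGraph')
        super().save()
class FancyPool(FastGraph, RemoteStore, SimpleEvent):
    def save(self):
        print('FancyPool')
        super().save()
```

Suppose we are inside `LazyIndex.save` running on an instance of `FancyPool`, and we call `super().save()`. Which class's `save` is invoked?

L[FancyPool] = FancyPool + merge(L[FastGraph], L[RemoteStore], L[SimpleEvent], [FastGraph RemoteStore SimpleEvent])
  take FastGraph:  [FastGraph LazyIndex SimpleEvent LazyStore CachedPool object] + [RemoteStore FastTask object] + [SimpleEvent LazyStore CachedPool object] + [FastGraph RemoteStore SimpleEvent]
  take LazyIndex:  [LazyIndex SimpleEvent LazyStore CachedPool object] + [RemoteStore FastTask object] + [SimpleEvent LazyStore CachedPool object] + [RemoteStore SimpleEvent]
  take RemoteStore:  [SimpleEvent LazyStore CachedPool object] + [RemoteStore FastTask object] + [SimpleEvent LazyStore CachedPool object] + [RemoteStore SimpleEvent]
  take SimpleEvent:  [SimpleEvent LazyStore CachedPool object] + [FastTask object] + [SimpleEvent LazyStore CachedPool object] + [SimpleEvent]
  take LazyStore:  [LazyStore CachedPool object] + [FastTask object] + [LazyStore CachedPool object]
  take CachedPool:  [CachedPool object] + [FastTask object] + [CachedPool object]
  take FastTask:  [object] + [FastTask object] + [object]
  take object:  [object] + [object] + [object]
MRO: FancyPool FastGraph LazyIndex RemoteStore SimpleEvent LazyStore CachedPool FastTask object
super() in LazyIndex.save on a FancyPool instance goes to the class after LazyIndex in FancyPool's MRO: RemoteStore.

RemoteStore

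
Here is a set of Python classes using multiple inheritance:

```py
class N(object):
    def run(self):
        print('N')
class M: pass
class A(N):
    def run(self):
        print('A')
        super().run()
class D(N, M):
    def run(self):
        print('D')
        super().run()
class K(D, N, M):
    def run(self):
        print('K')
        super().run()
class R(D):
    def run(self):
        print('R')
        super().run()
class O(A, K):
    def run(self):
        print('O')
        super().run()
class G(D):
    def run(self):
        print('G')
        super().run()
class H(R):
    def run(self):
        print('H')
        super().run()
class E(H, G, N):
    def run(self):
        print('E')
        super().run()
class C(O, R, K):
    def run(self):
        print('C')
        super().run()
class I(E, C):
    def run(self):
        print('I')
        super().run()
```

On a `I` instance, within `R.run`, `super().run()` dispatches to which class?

L[I] = I + merge(L[E], L[C], [E C])
  take E:  [E H R G D N M object] + [C O A R K D N M object] + [E C]
  take H:  [H R G D N M object] + [C O A R K D N M object] + [C]
  take C:  [R G D N M object] + [C O A R K D N M object] + [C]
  take O:  [R G D N M object] + [O A R K D N M object]
  take A:  [R G D N M object] + [A R K D N M object]
  take R:  [R G D N M object] + [R K D N M object]
  take G:  [G D N M object] + [K D N M object]
  take K:  [D N M object] + [K D N M object]
  take D:  [D N M object] + [D N M object]
  take N:  [N M object] + [N M object]
  take M:  [M object] + [M object]
  take object:  [object] + [object]
MRO: I E H C O A R G K D N M object
super() in R.run on a I instance goes to the class after R in I's MRO: G.

G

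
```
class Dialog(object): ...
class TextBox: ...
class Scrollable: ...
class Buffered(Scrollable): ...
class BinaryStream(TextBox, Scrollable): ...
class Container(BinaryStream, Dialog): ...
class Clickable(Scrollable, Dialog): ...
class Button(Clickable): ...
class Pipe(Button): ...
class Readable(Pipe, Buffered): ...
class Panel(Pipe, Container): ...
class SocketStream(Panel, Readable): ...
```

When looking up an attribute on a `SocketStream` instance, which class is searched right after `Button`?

Clickable

L[SocketStream] = SocketStream + merge(L[Panel], L[Readable], [Panel Readable])
  take Panel:  [Panel Pipe Button Clickable Container BinaryStream TextBox Scrollable Dialog object] + [Readable Pipe Button Clickable Buffered Scrollable Dialog object] + [Panel Readable]
  take Readable:  [Pipe Button Clickable Container BinaryStream TextBox Scrollable Dialog object] + [Readable Pipe Button Clickable Buffered Scrollable Dialog object] + [Readable]
  take Pipe:  [Pipe Button Clickable Container BinaryStream TextBox Scrollable Dialog object] + [Pipe Button Clickable Buffered Scrollable Dialog object]
  take Button:  [Button Clickable Container BinaryStream TextBox Scrollable Dialog object] + [Button Clickable Buffered Scrollable Dialog object]
  take Clickable:  [Clickable Container BinaryStream TextBox Scrollable Dialog object] + [Clickable Buffered Scrollable Dialog object]
  take Container:  [Container BinaryStream TextBox Scrollable Dialog object] + [Buffered Scrollable Dialog object]
  take BinaryStream:  [BinaryStream TextBox Scrollable Dialog object] + [Buffered Scrollable Dialog object]
  take TextBox:  [TextBox Scrollable Dialog object] + [Buffered Scrollable Dialog object]
  take Buffered:  [Scrollable Dialog object] + [Buffered Scrollable Dialog object]
  take Scrollable:  [Scrollable Dialog object] + [Scrollable Dialog object]
  take Dialog:  [Dialog object] + [Dialog object]
  take object:  [object] + [object]
MRO: SocketStream Panel Readable Pipe Button Clickable Container BinaryStream TextBox Buffered Scrollable Dialog object
Button is at position 4; next is Clickable.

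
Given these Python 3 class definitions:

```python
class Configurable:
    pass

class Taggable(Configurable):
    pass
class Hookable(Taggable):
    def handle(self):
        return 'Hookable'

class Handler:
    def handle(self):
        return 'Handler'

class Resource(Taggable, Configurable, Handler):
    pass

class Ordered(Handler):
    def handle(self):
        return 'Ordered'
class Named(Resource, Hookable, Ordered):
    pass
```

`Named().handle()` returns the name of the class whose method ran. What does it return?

Hookable

L[Named] = Named + merge(L[Resource], L[Hookable], L[Ordered], [Resource Hookable Ordered])
  take Resource:  [Resource Taggable Configurable Handler object] + [Hookable Taggable Configurable object] + [Ordered Handler object] + [Resource Hookable Ordered]
  take Hookable:  [Taggable Configurable Handler object] + [Hookable Taggable Configurable object] + [Ordered Handler object] + [Hookable Ordered]
  take Taggable:  [Taggable Configurable Handler object] + [Taggable Configurable object] + [Ordered Handler object] + [Ordered]
  take Configurable:  [Configurable Handler object] + [Configurable object] + [Ordered Handler object] + [Ordered]
  take Ordered:  [Handler object] + [object] + [Ordered Handler object] + [Ordered]
  take Handler:  [Handler object] + [object] + [Handler object]
  take object:  [object] + [object] + [object]
MRO: Named Resource Hookable Taggable Configurable Ordered Handler object
handle is defined in: Handler, Hookable, Ordered. First along the MRO is Hookable.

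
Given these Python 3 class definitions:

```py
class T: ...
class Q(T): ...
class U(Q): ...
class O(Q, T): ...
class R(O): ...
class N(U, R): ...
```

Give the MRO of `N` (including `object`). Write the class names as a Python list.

L[N] = N + merge(L[U], L[R], [U R])
  take U:  [U Q T object] + [R O Q T object] + [U R]
  take R:  [Q T object] + [R O Q T object] + [R]
  take O:  [Q T object] + [O Q T object]
  take Q:  [Q T object] + [Q T object]
  take T:  [T object] + [T object]
  take object:  [object] + [object]

[N, U, R, O, Q, T, object]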